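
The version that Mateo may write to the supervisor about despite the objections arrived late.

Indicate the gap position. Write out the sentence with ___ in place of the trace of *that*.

The version that Mateo may write to the supervisor about ___ despite the objections arrived late.

'that' functions as the object of the preposition 'about'. The gap is right after 'about'.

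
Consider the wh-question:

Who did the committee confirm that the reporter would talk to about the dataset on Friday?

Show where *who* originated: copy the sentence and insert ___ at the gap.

Who did the committee confirm that the reporter would talk to ___ about the dataset on Friday?

Underlying clause: The committee did confirm that the reporter would talk to who about the dataset on Friday.
'who' is the object of the preposition 'to'. The gap is right after 'to'.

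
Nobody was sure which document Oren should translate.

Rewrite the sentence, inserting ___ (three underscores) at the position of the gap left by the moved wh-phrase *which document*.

Nobody was sure which document Oren should translate ___.

Pre-movement form: Oren should translate which document.
The filler 'which document' is interpreted as the direct object of 'translate'. The gap is right after 'translate'.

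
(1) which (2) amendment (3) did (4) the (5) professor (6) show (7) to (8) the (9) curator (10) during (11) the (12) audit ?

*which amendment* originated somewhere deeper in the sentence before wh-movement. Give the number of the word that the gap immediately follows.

In situ: The professor did show which amendment to the curator during the audit.
The filler 'which amendment' is interpreted as the direct object of 'show'. Fronting leaves a gap immediately after 'show':
Which amendment did the professor show ___ to the curator during the audit?
'show' is word 6.

6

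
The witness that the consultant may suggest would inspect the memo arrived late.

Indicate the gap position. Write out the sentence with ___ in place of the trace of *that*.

The witness that the consultant may suggest ___ would inspect the memo arrived late.

'that' functions as the subject of the clause embedded under 'suggest'. The gap is right after 'suggest'.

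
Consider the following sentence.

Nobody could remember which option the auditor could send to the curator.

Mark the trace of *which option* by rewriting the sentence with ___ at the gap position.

Nobody could remember which option the auditor could send ___ to the curator.

In situ: The auditor could send which option to the curator.
'which option' is the direct object of 'send'. The gap is right after 'send'.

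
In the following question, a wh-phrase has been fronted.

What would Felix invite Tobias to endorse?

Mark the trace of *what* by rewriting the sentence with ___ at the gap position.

What would Felix invite Tobias to endorse ___?

Underlying clause: Felix would invite Tobias to endorse what.
The filler 'what' is interpreted as the direct object of 'endorse'. The gap is right after 'endorse'.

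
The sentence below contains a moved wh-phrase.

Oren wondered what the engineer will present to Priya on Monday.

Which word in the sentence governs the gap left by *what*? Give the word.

present

Before movement: The engineer will present what to Priya on Monday.
The filler 'what' is interpreted as the direct object of 'present'. Fronting leaves a gap immediately after 'present':
Oren wondered what the engineer will present ___ to Priya on Monday.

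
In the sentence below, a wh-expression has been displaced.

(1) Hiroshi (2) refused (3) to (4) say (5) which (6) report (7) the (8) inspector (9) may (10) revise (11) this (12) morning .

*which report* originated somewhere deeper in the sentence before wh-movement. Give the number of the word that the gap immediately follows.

Before movement: The inspector may revise which report this morning.
'which report' is the direct object of 'revise'. Fronting leaves a gap immediately after 'revise':
Hiroshi refused to say which report the inspector may revise ___ this morning.
'revise' is word 10.

10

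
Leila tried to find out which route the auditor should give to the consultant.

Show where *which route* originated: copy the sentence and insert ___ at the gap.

Leila tried to find out which route the auditor should give ___ to the consultant.

Before movement: The auditor should give which route to the consultant.
The filler 'which route' is interpreted as the direct object of 'give'. The gap is right after 'give'.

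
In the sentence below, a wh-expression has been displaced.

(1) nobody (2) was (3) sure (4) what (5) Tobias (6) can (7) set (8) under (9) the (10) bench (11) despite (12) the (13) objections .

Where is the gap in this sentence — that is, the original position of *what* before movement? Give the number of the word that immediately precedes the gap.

Before movement: Tobias can set what under the bench despite the objections.
'what' functions as the direct object of 'set'. Fronting leaves a gap immediately after 'set':
Nobody was sure what Tobias can set ___ under the bench despite the objections.
'set' is word 7.

7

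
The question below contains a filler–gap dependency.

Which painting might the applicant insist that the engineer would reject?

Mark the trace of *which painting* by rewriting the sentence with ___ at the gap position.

Which painting might the applicant insist that the engineer would reject ___?

In situ: The applicant might insist that the engineer would reject which painting.
'which painting' is the direct object of 'reject'. The gap is right after 'reject'.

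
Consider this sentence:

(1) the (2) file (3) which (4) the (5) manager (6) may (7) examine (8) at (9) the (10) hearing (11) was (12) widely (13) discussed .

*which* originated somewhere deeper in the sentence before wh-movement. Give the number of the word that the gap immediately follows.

The filler 'which' is interpreted as the direct object of 'examine'. Fronting leaves a gap immediately after 'examine':
The file which the manager may examine ___ at the hearing was widely discussed.
'examine' is word 7.

7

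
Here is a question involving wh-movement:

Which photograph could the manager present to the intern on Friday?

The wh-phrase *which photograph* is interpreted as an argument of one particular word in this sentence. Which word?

In situ: The manager could present which photograph to the intern on Friday.
'which photograph' is the direct object of 'present'. Fronting leaves a gap immediately after 'present':
Which photograph could the manager present ___ to the intern on Friday?

present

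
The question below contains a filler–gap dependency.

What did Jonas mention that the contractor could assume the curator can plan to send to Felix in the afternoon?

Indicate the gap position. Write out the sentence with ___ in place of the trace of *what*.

Underlying clause: Jonas did mention that the contractor could assume the curator can plan to send what to Felix in the afternoon.
'what' functions as the direct object of 'send'. The gap is right after 'send'.

What did Jonas mention that the contractor could assume the curator can plan to send ___ to Felix in the afternoon?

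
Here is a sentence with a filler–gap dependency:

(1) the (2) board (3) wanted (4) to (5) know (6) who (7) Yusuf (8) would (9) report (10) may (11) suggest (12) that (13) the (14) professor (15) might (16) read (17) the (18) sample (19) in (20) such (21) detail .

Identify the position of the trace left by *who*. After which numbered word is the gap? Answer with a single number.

9

Before movement: Yusuf would report who may suggest that the professor might read the sample in such detail.
'who' is the subject of the clause embedded under 'report'. It moves to the left edge, and the trace sits right after 'report':
The board wanted to know who Yusuf would report ___ may suggest that the professor might read the sample in such detail.
'report' is word 9.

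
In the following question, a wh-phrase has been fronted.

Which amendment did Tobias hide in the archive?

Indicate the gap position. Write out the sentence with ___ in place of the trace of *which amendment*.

Before movement: Tobias did hide which amendment in the archive.
'which amendment' functions as the direct object of 'hide'. The gap is right after 'hide'.

Which amendment did Tobias hide ___ in the archive?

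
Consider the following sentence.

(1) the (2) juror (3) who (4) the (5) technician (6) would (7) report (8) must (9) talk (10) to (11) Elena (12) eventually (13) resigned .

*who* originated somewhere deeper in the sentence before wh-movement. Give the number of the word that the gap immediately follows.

The filler 'who' is interpreted as the subject of the clause embedded under 'report'. It moves to the left edge, and the trace sits right after 'report':
The juror who the technician would report ___ must talk to Elena eventually resigned.
'report' is word 7.

7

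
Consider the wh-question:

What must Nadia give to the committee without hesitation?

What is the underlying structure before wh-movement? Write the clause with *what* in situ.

'what' is the direct object of 'give'. Fronting leaves a gap immediately after 'give':
What must Nadia give ___ to the committee without hesitation?

Nadia must give what to the committee without hesitation.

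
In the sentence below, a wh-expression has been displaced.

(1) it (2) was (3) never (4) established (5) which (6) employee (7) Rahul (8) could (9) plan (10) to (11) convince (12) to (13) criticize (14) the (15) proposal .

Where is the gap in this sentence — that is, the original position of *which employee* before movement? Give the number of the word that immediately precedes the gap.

Underlying clause: Rahul could plan to convince which employee to criticize the proposal.
'which employee' is the direct object of 'convince'. Wh-movement fronts it, leaving a gap right after 'convince':
It was never established which employee Rahul could plan to convince ___ to criticize the proposal.
'convince' is word 11.

11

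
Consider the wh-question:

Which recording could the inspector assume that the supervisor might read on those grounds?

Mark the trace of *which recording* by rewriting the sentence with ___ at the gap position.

Pre-movement form: The inspector could assume that the supervisor might read which recording on those grounds.
'which recording' functions as the direct object of 'read'. The gap is right after 'read'.

Which recording could the inspector assume that the supervisor might read ___ on those grounds?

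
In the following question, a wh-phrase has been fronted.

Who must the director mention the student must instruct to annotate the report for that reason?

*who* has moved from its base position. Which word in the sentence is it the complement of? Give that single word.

Before movement: The director must mention the student must instruct who to annotate the report for that reason.
'who' functions as the direct object of 'instruct'. Wh-movement fronts it, leaving a gap right after 'instruct':
Who must the director mention the student must instruct ___ to annotate the report for that reason?

instruct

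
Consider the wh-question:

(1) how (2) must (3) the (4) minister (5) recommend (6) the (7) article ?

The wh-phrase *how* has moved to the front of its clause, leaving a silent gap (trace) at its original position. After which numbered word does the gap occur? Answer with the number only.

7

Pre-movement form: The minister must recommend the article how.
'how' functions as the manner adjunct. Wh-movement fronts it, leaving a gap right after 'article':
How must the minister recommend the article ___?
'article' is word 7.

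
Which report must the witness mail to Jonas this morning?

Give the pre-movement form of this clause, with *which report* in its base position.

The witness must mail which report to Jonas this morning.

'which report' functions as the direct object of 'mail'. It moves to the left edge, and the trace sits right after 'mail':
Which report must the witness mail ___ to Jonas this morning?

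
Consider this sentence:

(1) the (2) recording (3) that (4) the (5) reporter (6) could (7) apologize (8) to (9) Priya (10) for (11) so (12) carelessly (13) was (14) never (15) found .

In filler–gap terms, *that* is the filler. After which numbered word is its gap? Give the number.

The filler 'that' is interpreted as the object of the preposition 'for'. It moves to the left edge, and the trace sits right after 'for':
The recording that the reporter could apologize to Priya for ___ so carelessly was never found.
'for' is word 10.

10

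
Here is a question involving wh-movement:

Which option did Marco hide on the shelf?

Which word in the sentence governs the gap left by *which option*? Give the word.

hide

In situ: Marco did hide which option on the shelf.
'which option' is the direct object of 'hide'. Fronting leaves a gap immediately after 'hide':
Which option did Marco hide ___ on the shelf?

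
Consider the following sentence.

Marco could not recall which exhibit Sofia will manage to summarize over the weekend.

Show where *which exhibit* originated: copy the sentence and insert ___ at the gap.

Marco could not recall which exhibit Sofia will manage to summarize ___ over the weekend.

Before movement: Sofia will manage to summarize which exhibit over the weekend.
The filler 'which exhibit' is interpreted as the direct object of 'summarize'. The gap is right after 'summarize'.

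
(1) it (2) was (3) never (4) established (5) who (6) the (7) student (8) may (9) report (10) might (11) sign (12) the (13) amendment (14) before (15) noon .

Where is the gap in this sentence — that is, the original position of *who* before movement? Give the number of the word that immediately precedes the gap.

In situ: The student may report who might sign the amendment before noon.
'who' is the subject of the clause embedded under 'report'. Fronting leaves a gap immediately after 'report':
It was never established who the student may report ___ might sign the amendment before noon.
'report' is word 9.

9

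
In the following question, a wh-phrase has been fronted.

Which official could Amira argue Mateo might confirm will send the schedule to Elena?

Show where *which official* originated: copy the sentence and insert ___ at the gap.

Before movement: Amira could argue Mateo might confirm which official will send the schedule to Elena.
'which official' is the subject of the clause embedded under 'confirm'. The gap is right after 'confirm'.

Which official could Amira argue Mateo might confirm ___ will send the schedule to Elena?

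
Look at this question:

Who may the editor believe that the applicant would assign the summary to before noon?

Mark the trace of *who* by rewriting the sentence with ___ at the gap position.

Before movement: The editor may believe that the applicant would assign the summary to who before noon.
The filler 'who' is interpreted as the object of the preposition 'to' (recipient of 'assign'). The gap is right after 'to'.

Who may the editor believe that the applicant would assign the summary to ___ before noon?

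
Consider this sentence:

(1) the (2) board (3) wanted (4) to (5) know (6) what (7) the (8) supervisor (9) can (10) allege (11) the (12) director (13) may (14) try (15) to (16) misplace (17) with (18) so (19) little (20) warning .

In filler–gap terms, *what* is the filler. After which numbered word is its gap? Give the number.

In situ: The supervisor can allege the director may try to misplace what with so little warning.
The filler 'what' is interpreted as the direct object of 'misplace'. It moves to the left edge, and the trace sits right after 'misplace':
The board wanted to know what the supervisor can allege the director may try to misplace ___ with so little warning.
'misplace' is word 16.

16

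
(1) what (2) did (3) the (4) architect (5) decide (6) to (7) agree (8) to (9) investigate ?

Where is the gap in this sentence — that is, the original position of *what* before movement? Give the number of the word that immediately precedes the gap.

In situ: The architect did decide to agree to investigate what.
'what' is the direct object of 'investigate'. Wh-movement fronts it, leaving a gap right after 'investigate':
What did the architect decide to agree to investigate ___?
'investigate' is word 9.

9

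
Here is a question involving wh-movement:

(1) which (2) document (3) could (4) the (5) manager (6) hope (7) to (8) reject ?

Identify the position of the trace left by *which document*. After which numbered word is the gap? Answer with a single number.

Pre-movement form: The manager could hope to reject which document.
The filler 'which document' is interpreted as the direct object of 'reject'. It moves to the left edge, and the trace sits right after 'reject':
Which document could the manager hope to reject ___?
'reject' is word 8.

8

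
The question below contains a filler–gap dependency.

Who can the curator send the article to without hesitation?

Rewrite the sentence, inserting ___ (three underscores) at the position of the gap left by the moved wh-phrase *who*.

Who can the curator send the article to ___ without hesitation?

Underlying clause: The curator can send the article to who without hesitation.
The filler 'who' is interpreted as the object of the preposition 'to' (recipient of 'send'). The gap is right after 'to'.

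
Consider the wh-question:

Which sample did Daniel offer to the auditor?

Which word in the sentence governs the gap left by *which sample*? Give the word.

offer

Pre-movement form: Daniel did offer which sample to the auditor.
'which sample' is the direct object of 'offer'. It moves to the left edge, and the trace sits right after 'offer':
Which sample did Daniel offer ___ to the auditor?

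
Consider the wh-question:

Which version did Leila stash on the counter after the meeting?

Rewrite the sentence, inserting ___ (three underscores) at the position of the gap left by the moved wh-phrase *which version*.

In situ: Leila did stash which version on the counter after the meeting.
The filler 'which version' is interpreted as the direct object of 'stash'. The gap is right after 'stash'.

Which version did Leila stash ___ on the counter after the meeting?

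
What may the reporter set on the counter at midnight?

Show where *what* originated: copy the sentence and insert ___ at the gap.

What may the reporter set ___ on the counter at midnight?

Underlying clause: The reporter may set what on the counter at midnight.
The filler 'what' is interpreted as the direct object of 'set'. The gap is right after 'set'.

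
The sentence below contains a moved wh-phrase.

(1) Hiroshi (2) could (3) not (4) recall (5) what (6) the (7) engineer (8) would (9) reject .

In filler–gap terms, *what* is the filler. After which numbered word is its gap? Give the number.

9

Underlying clause: The engineer would reject what.
'what' is the direct object of 'reject'. It moves to the left edge, and the trace sits right after 'reject':
Hiroshi could not recall what the engineer would reject ___.
'reject' is word 9.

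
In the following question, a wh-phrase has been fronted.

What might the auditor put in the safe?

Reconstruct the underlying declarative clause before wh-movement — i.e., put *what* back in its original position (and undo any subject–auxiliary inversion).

'what' functions as the direct object of 'put'. It moves to the left edge, and the trace sits right after 'put':
What might the auditor put ___ in the safe?

The auditor might put what in the safe.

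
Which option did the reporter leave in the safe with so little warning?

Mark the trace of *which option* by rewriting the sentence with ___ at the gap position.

Which option did the reporter leave ___ in the safe with so little warning?

In situ: The reporter did leave which option in the safe with so little warning.
'which option' functions as the direct object of 'leave'. The gap is right after 'leave'.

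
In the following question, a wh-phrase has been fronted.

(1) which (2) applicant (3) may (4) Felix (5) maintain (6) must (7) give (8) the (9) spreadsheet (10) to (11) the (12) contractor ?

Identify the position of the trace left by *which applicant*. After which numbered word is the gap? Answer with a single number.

In situ: Felix may maintain which applicant must give the spreadsheet to the contractor.
The filler 'which applicant' is interpreted as the subject of the clause embedded under 'maintain'. Fronting leaves a gap immediately after 'maintain':
Which applicant may Felix maintain ___ must give the spreadsheet to the contractor?
'maintain' is word 5.

5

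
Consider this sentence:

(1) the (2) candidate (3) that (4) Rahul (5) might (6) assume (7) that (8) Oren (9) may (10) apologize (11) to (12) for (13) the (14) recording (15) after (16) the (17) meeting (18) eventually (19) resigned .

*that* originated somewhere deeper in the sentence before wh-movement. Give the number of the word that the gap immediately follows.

'that' functions as the object of the preposition 'to'. Fronting leaves a gap immediately after 'to':
The candidate that Rahul might assume that Oren may apologize to ___ for the recording after the meeting eventually resigned.
'to' is word 11.

11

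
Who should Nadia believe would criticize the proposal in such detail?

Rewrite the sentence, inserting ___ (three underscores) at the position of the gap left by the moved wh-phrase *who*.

In situ: Nadia should believe who would criticize the proposal in such detail.
'who' is the subject of the clause embedded under 'believe'. The gap is right after 'believe'.

Who should Nadia believe ___ would criticize the proposal in such detail?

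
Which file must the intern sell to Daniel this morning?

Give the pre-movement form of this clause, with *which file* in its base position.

The intern must sell which file to Daniel this morning.

'which file' is the direct object of 'sell'. Wh-movement fronts it, leaving a gap right after 'sell':
Which file must the intern sell ___ to Daniel this morning?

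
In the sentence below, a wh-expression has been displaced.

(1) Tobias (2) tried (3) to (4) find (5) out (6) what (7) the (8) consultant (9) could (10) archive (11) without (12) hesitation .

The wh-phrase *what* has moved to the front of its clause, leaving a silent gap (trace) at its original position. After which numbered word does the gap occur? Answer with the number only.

10

In situ: The consultant could archive what without hesitation.
The filler 'what' is interpreted as the direct object of 'archive'. Wh-movement fronts it, leaving a gap right after 'archive':
Tobias tried to find out what the consultant could archive ___ without hesitation.
'archive' is word 10.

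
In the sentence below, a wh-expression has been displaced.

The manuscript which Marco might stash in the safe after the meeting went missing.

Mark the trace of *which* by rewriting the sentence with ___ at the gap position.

The manuscript which Marco might stash ___ in the safe after the meeting went missing.

'which' functions as the direct object of 'stash'. The gap is right after 'stash'.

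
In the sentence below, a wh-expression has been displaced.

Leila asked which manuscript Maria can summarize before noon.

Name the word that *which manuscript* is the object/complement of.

Before movement: Maria can summarize which manuscript before noon.
The filler 'which manuscript' is interpreted as the direct object of 'summarize'. Fronting leaves a gap immediately after 'summarize':
Leila asked which manuscript Maria can summarize ___ before noon.

summarize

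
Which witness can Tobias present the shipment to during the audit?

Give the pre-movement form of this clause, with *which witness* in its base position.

Tobias can present the shipment to which witness during the audit.

'which witness' functions as the object of the preposition 'to' (recipient of 'present'). Fronting leaves a gap immediately after 'to':
Which witness can Tobias present the shipment to ___ during the audit?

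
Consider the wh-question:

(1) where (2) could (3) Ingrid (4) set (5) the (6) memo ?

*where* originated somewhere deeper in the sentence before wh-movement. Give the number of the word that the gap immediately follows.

In situ: Ingrid could set the memo where.
'where' functions as the locative complement of 'set'. Fronting leaves a gap immediately after 'memo':
Where could Ingrid set the memo ___?
'memo' is word 6.

6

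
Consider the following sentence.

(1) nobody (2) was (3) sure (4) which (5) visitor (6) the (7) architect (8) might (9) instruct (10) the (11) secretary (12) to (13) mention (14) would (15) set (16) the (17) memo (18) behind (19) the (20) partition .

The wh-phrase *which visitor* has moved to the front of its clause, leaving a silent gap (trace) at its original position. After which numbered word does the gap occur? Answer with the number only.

In situ: The architect might instruct the secretary to mention which visitor would set the memo behind the partition.
'which visitor' is the subject of the clause embedded under 'mention'. Wh-movement fronts it, leaving a gap right after 'mention':
Nobody was sure which visitor the architect might instruct the secretary to mention ___ would set the memo behind the partition.
'mention' is word 13.

13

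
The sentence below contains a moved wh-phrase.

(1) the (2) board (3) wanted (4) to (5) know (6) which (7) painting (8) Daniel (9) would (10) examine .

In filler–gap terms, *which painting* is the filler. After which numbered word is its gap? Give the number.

10

Pre-movement form: Daniel would examine which painting.
The filler 'which painting' is interpreted as the direct object of 'examine'. It moves to the left edge, and the trace sits right after 'examine':
The board wanted to know which painting Daniel would examine ___.
'examine' is word 10.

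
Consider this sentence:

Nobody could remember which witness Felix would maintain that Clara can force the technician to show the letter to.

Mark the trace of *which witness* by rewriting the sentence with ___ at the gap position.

Nobody could remember which witness Felix would maintain that Clara can force the technician to show the letter to ___.

Underlying clause: Felix would maintain that Clara can force the technician to show the letter to which witness.
'which witness' is the object of the preposition 'to' (recipient of 'show'). The gap is right after 'to'.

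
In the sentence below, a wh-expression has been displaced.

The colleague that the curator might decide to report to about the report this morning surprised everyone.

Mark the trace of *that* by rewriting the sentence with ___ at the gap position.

'that' functions as the object of the preposition 'to'. The gap is right after 'to'.

The colleague that the curator might decide to report to ___ about the report this morning surprised everyone.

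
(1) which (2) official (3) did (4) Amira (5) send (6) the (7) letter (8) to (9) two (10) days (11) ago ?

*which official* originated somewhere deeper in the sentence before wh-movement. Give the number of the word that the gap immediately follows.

8

Pre-movement form: Amira did send the letter to which official two days ago.
The filler 'which official' is interpreted as the object of the preposition 'to' (recipient of 'send'). It moves to the left edge, and the trace sits right after 'to':
Which official did Amira send the letter to ___ two days ago?
'to' is word 8.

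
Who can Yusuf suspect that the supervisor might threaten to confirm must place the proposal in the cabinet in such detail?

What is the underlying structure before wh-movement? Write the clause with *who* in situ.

The filler 'who' is interpreted as the subject of the clause embedded under 'confirm'. Fronting leaves a gap immediately after 'confirm':
Who can Yusuf suspect that the supervisor might threaten to confirm ___ must place the proposal in the cabinet in such detail?

Yusuf can suspect that the supervisor might threaten to confirm who must place the proposal in the cabinet in such detail.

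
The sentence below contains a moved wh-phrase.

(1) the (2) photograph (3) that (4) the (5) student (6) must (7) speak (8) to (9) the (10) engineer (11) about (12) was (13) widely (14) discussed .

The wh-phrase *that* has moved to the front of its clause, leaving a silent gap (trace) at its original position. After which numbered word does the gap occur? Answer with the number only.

The filler 'that' is interpreted as the object of the preposition 'about'. Fronting leaves a gap immediately after 'about':
The photograph that the student must speak to the engineer about ___ was widely discussed.
'about' is word 11.

11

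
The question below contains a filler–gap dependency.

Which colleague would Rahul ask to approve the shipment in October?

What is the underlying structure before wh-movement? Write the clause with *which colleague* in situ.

Rahul would ask which colleague to approve the shipment in October.

'which colleague' is the direct object of 'ask'. Wh-movement fronts it, leaving a gap right after 'ask':
Which colleague would Rahul ask ___ to approve the shipment in October?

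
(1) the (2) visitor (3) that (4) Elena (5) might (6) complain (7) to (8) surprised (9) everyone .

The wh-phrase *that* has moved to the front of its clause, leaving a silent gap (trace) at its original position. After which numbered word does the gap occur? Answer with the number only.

'that' is the object of the preposition 'to'. It moves to the left edge, and the trace sits right after 'to':
The visitor that Elena might complain to ___ surprised everyone.
'to' is word 7.

7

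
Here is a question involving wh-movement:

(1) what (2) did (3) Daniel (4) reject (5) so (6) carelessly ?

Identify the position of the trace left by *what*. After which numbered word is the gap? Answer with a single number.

In situ: Daniel did reject what so carelessly.
'what' functions as the direct object of 'reject'. It moves to the left edge, and the trace sits right after 'reject':
What did Daniel reject ___ so carelessly?
'reject' is word 4.

4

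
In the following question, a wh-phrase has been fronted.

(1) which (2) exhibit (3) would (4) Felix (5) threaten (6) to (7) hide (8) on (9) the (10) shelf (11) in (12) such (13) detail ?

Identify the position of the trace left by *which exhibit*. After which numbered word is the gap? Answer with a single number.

Pre-movement form: Felix would threaten to hide which exhibit on the shelf in such detail.
'which exhibit' is the direct object of 'hide'. It moves to the left edge, and the trace sits right after 'hide':
Which exhibit would Felix threaten to hide ___ on the shelf in such detail?
'hide' is word 7.

7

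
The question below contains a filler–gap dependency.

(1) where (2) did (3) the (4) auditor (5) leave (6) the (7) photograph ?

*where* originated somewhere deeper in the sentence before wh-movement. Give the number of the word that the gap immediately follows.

Pre-movement form: The auditor did leave the photograph where.
'where' functions as the locative complement of 'leave'. Wh-movement fronts it, leaving a gap right after 'photograph':
Where did the auditor leave the photograph ___?
'photograph' is word 7.

7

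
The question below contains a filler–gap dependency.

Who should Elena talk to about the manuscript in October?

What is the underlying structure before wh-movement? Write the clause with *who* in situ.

Elena should talk to who about the manuscript in October.

'who' functions as the object of the preposition 'to'. It moves to the left edge, and the trace sits right after 'to':
Who should Elena talk to ___ about the manuscript in October?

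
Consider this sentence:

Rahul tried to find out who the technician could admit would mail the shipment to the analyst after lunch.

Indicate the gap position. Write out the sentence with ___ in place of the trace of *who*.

Pre-movement form: The technician could admit who would mail the shipment to the analyst after lunch.
'who' is the subject of the clause embedded under 'admit'. The gap is right after 'admit'.

Rahul tried to find out who the technician could admit ___ would mail the shipment to the analyst after lunch.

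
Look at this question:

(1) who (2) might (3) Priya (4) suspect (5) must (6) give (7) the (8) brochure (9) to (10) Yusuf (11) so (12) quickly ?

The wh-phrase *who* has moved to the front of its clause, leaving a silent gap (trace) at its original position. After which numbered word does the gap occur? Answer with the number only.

4

Pre-movement form: Priya might suspect who must give the brochure to Yusuf so quickly.
'who' functions as the subject of the clause embedded under 'suspect'. Wh-movement fronts it, leaving a gap right after 'suspect':
Who might Priya suspect ___ must give the brochure to Yusuf so quickly?
'suspect' is word 4.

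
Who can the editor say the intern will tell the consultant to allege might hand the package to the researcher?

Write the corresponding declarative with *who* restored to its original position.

'who' functions as the subject of the clause embedded under 'allege'. Wh-movement fronts it, leaving a gap right after 'allege':
Who can the editor say the intern will tell the consultant to allege ___ might hand the package to the researcher?

The editor can say the intern will tell the consultant to allege who might hand the package to the researcher.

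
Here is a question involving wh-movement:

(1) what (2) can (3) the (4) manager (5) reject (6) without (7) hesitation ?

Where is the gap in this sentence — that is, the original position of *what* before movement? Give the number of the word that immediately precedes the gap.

Underlying clause: The manager can reject what without hesitation.
'what' functions as the direct object of 'reject'. Fronting leaves a gap immediately after 'reject':
What can the manager reject ___ without hesitation?
'reject' is word 5.

5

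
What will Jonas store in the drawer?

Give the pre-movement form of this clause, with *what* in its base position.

Jonas will store what in the drawer.

'what' functions as the direct object of 'store'. Wh-movement fronts it, leaving a gap right after 'store':
What will Jonas store ___ in the drawer?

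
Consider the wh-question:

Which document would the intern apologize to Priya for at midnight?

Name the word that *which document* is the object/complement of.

In situ: The intern would apologize to Priya for which document at midnight.
'which document' functions as the object of the preposition 'for'. It moves to the left edge, and the trace sits right after 'for':
Which document would the intern apologize to Priya for ___ at midnight?

for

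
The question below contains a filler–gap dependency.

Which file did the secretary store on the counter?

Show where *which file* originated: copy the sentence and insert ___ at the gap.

Underlying clause: The secretary did store which file on the counter.
'which file' is the direct object of 'store'. The gap is right after 'store'.

Which file did the secretary store ___ on the counter?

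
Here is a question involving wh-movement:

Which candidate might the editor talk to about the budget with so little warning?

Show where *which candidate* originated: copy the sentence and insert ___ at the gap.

Pre-movement form: The editor might talk to which candidate about the budget with so little warning.
The filler 'which candidate' is interpreted as the object of the preposition 'to'. The gap is right after 'to'.

Which candidate might the editor talk to ___ about the budget with so little warning?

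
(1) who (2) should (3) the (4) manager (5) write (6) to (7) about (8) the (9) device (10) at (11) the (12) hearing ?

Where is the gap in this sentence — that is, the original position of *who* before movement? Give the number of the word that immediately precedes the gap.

Before movement: The manager should write to who about the device at the hearing.
The filler 'who' is interpreted as the object of the preposition 'to'. It moves to the left edge, and the trace sits right after 'to':
Who should the manager write to ___ about the device at the hearing?
'to' is word 6.

6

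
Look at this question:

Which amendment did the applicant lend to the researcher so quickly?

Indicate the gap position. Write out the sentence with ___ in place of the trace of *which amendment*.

Before movement: The applicant did lend which amendment to the researcher so quickly.
'which amendment' functions as the direct object of 'lend'. The gap is right after 'lend'.

Which amendment did the applicant lend ___ to the researcher so quickly?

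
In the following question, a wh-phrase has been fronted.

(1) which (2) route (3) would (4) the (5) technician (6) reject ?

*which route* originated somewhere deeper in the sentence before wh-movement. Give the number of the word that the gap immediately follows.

6

Pre-movement form: The technician would reject which route.
The filler 'which route' is interpreted as the direct object of 'reject'. It moves to the left edge, and the trace sits right after 'reject':
Which route would the technician reject ___?
'reject' is word 6.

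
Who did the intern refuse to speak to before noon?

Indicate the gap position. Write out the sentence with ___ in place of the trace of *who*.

Who did the intern refuse to speak to ___ before noon?

In situ: The intern did refuse to speak to who before noon.
The filler 'who' is interpreted as the object of the preposition 'to'. The gap is right after 'to'.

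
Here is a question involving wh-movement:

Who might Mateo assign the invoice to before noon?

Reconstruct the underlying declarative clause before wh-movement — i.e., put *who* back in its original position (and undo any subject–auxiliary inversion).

'who' is the object of the preposition 'to' (recipient of 'assign'). Fronting leaves a gap immediately after 'to':
Who might Mateo assign the invoice to ___ before noon?

Mateo might assign the invoice to who before noon.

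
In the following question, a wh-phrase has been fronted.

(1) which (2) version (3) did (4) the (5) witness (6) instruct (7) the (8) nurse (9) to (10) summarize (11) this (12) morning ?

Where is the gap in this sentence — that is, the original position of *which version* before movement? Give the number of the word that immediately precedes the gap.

10

Before movement: The witness did instruct the nurse to summarize which version this morning.
'which version' is the direct object of 'summarize'. It moves to the left edge, and the trace sits right after 'summarize':
Which version did the witness instruct the nurse to summarize ___ this morning?
'summarize' is word 10.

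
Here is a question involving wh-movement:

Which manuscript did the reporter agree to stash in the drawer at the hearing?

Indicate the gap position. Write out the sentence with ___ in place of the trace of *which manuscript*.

Pre-movement form: The reporter did agree to stash which manuscript in the drawer at the hearing.
The filler 'which manuscript' is interpreted as the direct object of 'stash'. The gap is right after 'stash'.

Which manuscript did the reporter agree to stash ___ in the drawer at the hearing?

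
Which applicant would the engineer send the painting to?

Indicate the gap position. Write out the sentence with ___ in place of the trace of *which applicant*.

Before movement: The engineer would send the painting to which applicant.
'which applicant' functions as the object of the preposition 'to' (recipient of 'send'). The gap is right after 'to'.

Which applicant would the engineer send the painting to ___?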